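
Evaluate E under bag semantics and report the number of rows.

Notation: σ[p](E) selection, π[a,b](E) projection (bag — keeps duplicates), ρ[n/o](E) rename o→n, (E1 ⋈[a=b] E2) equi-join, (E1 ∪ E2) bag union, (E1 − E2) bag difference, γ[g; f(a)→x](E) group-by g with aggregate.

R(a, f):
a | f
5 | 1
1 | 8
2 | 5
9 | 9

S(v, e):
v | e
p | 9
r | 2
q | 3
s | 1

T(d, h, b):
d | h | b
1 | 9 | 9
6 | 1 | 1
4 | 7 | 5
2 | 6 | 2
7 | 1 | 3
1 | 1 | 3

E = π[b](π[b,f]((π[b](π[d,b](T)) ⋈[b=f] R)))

Row counts bottom-up:
  T → 6
  π[d,b](T) → 6
  π[b](π[d,b](T)) → 6
  R → 4
  (π[b](π[d,b](T)) ⋈[b=f] R) → 3
  π[b,f]((π[b](π[d,b](T)) ⋈[b=f] R)) → 3
  π[b](π[b,f]((π[b](π[d,b](T)) ⋈[b=f] R))) → 3

|E| = 3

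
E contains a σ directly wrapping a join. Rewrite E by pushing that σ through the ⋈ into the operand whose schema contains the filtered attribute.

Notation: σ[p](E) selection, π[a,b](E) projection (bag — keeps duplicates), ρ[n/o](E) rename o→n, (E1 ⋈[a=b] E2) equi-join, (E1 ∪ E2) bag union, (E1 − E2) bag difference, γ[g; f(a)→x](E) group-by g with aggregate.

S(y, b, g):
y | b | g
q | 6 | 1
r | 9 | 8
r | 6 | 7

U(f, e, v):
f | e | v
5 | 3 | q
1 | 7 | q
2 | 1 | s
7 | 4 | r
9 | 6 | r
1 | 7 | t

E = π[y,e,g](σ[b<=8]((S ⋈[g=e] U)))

σ filters on b, owned by the left side.
E' = π[y,e,g]((σ[b<=8](S) ⋈[g=e] U))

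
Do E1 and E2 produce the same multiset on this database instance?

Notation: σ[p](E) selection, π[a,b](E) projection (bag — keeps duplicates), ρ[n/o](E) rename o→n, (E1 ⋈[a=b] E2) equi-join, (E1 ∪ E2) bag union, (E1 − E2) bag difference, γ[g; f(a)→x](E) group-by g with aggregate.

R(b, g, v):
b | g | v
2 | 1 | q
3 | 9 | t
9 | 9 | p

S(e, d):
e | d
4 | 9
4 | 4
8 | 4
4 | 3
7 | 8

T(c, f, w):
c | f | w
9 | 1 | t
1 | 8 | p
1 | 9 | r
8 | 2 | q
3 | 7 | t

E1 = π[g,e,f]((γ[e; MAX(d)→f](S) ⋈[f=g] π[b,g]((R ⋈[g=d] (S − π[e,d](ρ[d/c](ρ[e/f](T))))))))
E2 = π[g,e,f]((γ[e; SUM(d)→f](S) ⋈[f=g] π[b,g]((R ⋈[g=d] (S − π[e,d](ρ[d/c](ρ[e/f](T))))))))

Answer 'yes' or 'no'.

E1 stepwise |·|:
  S → 5
  γ[e; MAX(d)→f](S) → 3
  R → 3
  S → 5
  T → 5
  ρ[e/f](T) → 5
  ρ[d/c](ρ[e/f](T)) → 5
  π[e,d](ρ[d/c](ρ[e/f](T))) → 5
  (S − π[e,d](ρ[d/c](ρ[e/f](T)))) → 5
  (R ⋈[g=d] (S − π[e,d](ρ[d/c](ρ[e/f](T))))) → 2
  π[b,g]((R ⋈[g=d] (S − π[e,d](ρ[d/c](ρ[e/f](T)))))) → 2
  (γ[e; MAX(d)→f](S) ⋈[f=g] π[b,g]((R ⋈[g=d] (S − π[e,d](ρ[d/c](ρ[e/f](T))))))) → 2
  π[g,e,f]((γ[e; MAX(d)→f](S) ⋈[f=g] π[b,g]((R ⋈[g=d] (S − π[e,d](ρ[d/c](ρ[e/f](T)))))))) → 2
E2 stepwise |·|:
  S → 5
  γ[e; SUM(d)→f](S) → 3
  R → 3
  S → 5
  T → 5
  ρ[e/f](T) → 5
  ρ[d/c](ρ[e/f](T)) → 5
  π[e,d](ρ[d/c](ρ[e/f](T))) → 5
  (S − π[e,d](ρ[d/c](ρ[e/f](T)))) → 5
  (R ⋈[g=d] (S − π[e,d](ρ[d/c](ρ[e/f](T))))) → 2
  π[b,g]((R ⋈[g=d] (S − π[e,d](ρ[d/c](ρ[e/f](T)))))) → 2
  (γ[e; SUM(d)→f](S) ⋈[f=g] π[b,g]((R ⋈[g=d] (S − π[e,d](ρ[d/c](ρ[e/f](T))))))) → 0
  π[g,e,f]((γ[e; SUM(d)→f](S) ⋈[f=g] π[b,g]((R ⋈[g=d] (S − π[e,d](ρ[d/c](ρ[e/f](T)))))))) → 0

E1 result:
g | e | f
9 | 4 | 9
9 | 4 | 9
E2 result:
g | e | f
(0 rows)
Witness: (9, 4, 9) appears 2× in E1 but 0× in E2.

no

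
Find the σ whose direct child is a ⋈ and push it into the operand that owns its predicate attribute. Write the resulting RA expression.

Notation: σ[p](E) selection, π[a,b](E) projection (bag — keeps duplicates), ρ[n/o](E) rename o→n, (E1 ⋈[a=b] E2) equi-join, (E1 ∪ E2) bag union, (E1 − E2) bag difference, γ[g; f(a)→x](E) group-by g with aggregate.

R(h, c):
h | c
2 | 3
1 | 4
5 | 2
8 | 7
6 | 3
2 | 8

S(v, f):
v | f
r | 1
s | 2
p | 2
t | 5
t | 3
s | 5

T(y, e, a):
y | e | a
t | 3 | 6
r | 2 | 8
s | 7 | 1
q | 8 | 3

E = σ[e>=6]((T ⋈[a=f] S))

σ filters on e, owned by the left side.
E' = (σ[e>=6](T) ⋈[a=f] S)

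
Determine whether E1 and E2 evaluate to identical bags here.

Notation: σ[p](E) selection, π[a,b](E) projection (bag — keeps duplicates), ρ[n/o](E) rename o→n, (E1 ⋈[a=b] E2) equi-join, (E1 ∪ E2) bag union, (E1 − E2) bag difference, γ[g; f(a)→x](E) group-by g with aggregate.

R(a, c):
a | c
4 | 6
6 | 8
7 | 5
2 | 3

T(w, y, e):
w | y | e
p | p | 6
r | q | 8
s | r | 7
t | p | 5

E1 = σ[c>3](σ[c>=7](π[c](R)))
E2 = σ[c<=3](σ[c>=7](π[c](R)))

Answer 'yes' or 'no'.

E1 subexpression sizes:
  R → 4
  π[c](R) → 4
  σ[c>=7](π[c](R)) → 1
  σ[c>3](σ[c>=7](π[c](R))) → 1
E2 subexpression sizes:
  R → 4
  π[c](R) → 4
  σ[c>=7](π[c](R)) → 1
  σ[c<=3](σ[c>=7](π[c](R))) → 0

E1 result:
c
8
E2 result:
c
(0 rows)
Witness: (8,) appears 1× in E1 but 0× in E2.

no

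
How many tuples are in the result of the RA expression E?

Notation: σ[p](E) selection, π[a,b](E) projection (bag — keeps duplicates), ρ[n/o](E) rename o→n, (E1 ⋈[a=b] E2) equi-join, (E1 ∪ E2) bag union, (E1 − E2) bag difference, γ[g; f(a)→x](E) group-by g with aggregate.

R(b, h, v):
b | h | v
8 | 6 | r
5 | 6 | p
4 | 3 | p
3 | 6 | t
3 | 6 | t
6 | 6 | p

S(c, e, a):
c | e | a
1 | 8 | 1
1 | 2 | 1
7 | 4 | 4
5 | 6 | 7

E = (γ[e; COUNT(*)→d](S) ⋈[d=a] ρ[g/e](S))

Stepwise |·|:
  S → 4
  γ[e; COUNT(*)→d](S) → 4
  S → 4
  ρ[g/e](S) → 4
  (γ[e; COUNT(*)→d](S) ⋈[d=a] ρ[g/e](S)) → 8

|E| = 8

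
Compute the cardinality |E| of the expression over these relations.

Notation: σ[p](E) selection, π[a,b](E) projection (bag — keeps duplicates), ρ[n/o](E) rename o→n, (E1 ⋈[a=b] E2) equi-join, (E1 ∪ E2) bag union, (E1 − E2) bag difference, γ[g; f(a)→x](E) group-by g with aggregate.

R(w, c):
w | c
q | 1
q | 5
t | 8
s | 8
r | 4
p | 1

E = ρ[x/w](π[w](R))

Row counts bottom-up:
  R → 6
  π[w](R) → 6
  ρ[x/w](π[w](R)) → 6

|E| = 6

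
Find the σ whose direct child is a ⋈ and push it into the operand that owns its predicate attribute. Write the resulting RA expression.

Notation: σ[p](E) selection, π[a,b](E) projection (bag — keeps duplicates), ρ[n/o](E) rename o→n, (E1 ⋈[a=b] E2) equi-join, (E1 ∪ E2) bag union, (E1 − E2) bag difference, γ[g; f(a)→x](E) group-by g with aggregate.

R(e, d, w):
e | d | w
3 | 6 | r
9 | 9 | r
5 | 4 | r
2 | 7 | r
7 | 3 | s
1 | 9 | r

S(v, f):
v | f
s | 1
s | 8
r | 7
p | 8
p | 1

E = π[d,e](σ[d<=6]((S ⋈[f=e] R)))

σ filters on d, owned by the right side.
E' = π[d,e]((S ⋈[f=e] σ[d<=6](R)))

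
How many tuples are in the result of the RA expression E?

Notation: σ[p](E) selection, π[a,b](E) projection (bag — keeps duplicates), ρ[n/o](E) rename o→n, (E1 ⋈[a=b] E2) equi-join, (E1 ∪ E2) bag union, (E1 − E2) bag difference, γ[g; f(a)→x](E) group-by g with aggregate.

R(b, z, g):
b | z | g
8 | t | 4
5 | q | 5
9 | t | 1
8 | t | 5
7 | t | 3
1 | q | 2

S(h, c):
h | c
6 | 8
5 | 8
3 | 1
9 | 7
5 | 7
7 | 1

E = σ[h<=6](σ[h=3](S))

Stepwise |·|:
  S → 6
  σ[h=3](S) → 1
  σ[h<=6](σ[h=3](S)) → 1

|E| = 1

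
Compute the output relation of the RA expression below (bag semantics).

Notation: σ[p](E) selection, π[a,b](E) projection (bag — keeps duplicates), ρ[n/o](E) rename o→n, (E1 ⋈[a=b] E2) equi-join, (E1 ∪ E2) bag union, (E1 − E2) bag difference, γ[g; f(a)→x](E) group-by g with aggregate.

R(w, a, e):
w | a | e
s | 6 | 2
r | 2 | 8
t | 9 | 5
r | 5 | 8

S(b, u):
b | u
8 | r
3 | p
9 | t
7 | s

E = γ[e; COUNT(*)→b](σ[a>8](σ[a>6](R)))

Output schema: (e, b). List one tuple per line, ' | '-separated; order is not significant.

Subexpression sizes:
  R → 4
  σ[a>6](R) → 1
  σ[a>8](σ[a>6](R)) → 1
  γ[e; COUNT(*)→b](σ[a>8](σ[a>6](R))) → 1

== RESULT ==
e | b
5 | 1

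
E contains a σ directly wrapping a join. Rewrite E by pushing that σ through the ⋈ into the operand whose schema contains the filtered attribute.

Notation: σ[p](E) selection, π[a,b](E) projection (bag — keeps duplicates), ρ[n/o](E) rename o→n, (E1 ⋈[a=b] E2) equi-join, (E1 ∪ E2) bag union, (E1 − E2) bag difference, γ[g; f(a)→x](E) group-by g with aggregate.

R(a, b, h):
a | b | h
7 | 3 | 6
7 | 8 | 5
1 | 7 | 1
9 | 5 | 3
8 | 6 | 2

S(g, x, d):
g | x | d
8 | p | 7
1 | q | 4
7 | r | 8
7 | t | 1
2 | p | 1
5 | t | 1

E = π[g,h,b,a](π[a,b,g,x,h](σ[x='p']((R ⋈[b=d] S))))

σ filters on x, owned by the right side.
E' = π[g,h,b,a](π[a,b,g,x,h]((R ⋈[b=d] σ[x='p'](S))))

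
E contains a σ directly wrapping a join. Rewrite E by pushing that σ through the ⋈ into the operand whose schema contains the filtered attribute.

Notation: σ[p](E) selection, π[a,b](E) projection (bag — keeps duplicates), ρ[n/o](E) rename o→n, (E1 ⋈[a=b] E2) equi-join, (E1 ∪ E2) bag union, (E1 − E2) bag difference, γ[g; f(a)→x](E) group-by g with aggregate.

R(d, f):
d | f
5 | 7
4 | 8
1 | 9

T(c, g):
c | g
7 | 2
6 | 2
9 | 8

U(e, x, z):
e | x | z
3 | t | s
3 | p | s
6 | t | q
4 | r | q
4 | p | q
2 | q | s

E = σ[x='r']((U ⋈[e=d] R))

σ filters on x, owned by the left side.
E' = (σ[x='r'](U) ⋈[e=d] R)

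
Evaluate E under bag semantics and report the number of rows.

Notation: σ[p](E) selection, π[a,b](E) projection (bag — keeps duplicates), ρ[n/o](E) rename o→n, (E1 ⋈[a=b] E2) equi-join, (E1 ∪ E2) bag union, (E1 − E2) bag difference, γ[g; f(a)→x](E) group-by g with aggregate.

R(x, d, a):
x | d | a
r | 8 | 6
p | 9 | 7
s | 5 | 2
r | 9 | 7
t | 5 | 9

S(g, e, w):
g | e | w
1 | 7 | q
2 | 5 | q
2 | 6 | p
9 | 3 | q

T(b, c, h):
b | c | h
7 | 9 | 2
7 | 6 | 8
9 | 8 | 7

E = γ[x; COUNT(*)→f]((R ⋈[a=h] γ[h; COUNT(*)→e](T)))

Stepwise |·|:
  R → 5
  T → 3
  γ[h; COUNT(*)→e](T) → 3
  (R ⋈[a=h] γ[h; COUNT(*)→e](T)) → 3
  γ[x; COUNT(*)→f]((R ⋈[a=h] γ[h; COUNT(*)→e](T))) → 3

|E| = 3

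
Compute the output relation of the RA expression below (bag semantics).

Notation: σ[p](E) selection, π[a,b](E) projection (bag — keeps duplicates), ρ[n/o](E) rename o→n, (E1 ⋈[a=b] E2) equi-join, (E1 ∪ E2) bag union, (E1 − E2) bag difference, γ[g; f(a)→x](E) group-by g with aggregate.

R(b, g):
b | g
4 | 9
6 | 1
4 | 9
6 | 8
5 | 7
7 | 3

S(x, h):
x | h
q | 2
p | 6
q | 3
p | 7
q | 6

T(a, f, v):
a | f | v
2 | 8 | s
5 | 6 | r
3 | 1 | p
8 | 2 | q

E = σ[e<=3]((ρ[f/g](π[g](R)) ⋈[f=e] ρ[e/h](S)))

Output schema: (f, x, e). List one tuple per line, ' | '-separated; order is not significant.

Per-node cardinality:
  R → 6
  π[g](R) → 6
  ρ[f/g](π[g](R)) → 6
  S → 5
  ρ[e/h](S) → 5
  (ρ[f/g](π[g](R)) ⋈[f=e] ρ[e/h](S)) → 2
  σ[e<=3]((ρ[f/g](π[g](R)) ⋈[f=e] ρ[e/h](S))) → 1

== RESULT ==
f | x | e
3 | q | 3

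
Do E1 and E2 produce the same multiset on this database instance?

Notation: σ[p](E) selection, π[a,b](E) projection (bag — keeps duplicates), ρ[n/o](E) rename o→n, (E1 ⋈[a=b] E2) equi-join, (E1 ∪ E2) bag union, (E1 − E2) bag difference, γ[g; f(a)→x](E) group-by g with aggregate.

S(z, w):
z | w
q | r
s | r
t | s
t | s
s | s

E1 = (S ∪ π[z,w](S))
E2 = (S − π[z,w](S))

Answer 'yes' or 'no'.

E1 stepwise |·|:
  S → 5
  S → 5
  π[z,w](S) → 5
  (S ∪ π[z,w](S)) → 10
E2 stepwise |·|:
  S → 5
  S → 5
  π[z,w](S) → 5
  (S − π[z,w](S)) → 0

E1 result:
z | w
q | r
q | r
s | r
s | r
s | s
s | s
t | s
t | s
t | s
t | s
E2 result:
z | w
(0 rows)
Witness: ('s', 's') appears 2× in E1 but 0× in E2.

no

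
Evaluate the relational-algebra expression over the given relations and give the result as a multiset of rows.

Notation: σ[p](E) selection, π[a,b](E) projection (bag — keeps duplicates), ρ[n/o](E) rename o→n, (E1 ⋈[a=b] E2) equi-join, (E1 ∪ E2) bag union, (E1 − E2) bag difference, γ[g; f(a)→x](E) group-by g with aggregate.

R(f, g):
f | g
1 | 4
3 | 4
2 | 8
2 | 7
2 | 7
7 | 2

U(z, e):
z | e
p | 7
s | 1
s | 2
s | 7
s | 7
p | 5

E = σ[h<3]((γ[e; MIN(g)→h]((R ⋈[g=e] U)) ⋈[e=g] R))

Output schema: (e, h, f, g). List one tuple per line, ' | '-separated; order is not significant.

Per-node cardinality:
  R → 6
  U → 6
  (R ⋈[g=e] U) → 7
  γ[e; MIN(g)→h]((R ⋈[g=e] U)) → 2
  R → 6
  (γ[e; MIN(g)→h]((R ⋈[g=e] U)) ⋈[e=g] R) → 3
  σ[h<3]((γ[e; MIN(g)→h]((R ⋈[g=e] U)) ⋈[e=g] R)) → 1

== RESULT ==
e | h | f | g
2 | 2 | 7 | 2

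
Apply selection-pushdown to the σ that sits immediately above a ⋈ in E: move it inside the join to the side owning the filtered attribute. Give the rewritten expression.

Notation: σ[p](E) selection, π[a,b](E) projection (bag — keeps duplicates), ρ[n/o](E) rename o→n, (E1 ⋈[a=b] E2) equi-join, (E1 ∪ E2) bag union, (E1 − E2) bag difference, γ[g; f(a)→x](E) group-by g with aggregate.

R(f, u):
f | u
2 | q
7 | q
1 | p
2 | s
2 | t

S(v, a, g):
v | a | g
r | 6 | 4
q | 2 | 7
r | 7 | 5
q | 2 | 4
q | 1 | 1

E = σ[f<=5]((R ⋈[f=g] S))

σ filters on f, owned by the left side.
E' = (σ[f<=5](R) ⋈[f=g] S)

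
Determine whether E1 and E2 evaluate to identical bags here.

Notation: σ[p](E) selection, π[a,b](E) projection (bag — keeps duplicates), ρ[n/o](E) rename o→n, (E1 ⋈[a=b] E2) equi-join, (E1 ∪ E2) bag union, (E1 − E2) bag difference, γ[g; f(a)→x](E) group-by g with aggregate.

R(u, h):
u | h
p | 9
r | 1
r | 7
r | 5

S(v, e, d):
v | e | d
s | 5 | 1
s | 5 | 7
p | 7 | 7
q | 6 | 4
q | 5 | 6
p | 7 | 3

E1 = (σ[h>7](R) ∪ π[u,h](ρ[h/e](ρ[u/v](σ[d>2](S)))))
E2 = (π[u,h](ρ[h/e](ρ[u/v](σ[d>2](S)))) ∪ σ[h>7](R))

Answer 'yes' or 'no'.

E1 per-node cardinality:
  R → 4
  σ[h>7](R) → 1
  S → 6
  σ[d>2](S) → 5
  ρ[u/v](σ[d>2](S)) → 5
  ρ[h/e](ρ[u/v](σ[d>2](S))) → 5
  π[u,h](ρ[h/e](ρ[u/v](σ[d>2](S)))) → 5
  (σ[h>7](R) ∪ π[u,h](ρ[h/e](ρ[u/v](σ[d>2](S))))) → 6
E2 per-node cardinality:
  S → 6
  σ[d>2](S) → 5
  ρ[u/v](σ[d>2](S)) → 5
  ρ[h/e](ρ[u/v](σ[d>2](S))) → 5
  π[u,h](ρ[h/e](ρ[u/v](σ[d>2](S)))) → 5
  R → 4
  σ[h>7](R) → 1
  (π[u,h](ρ[h/e](ρ[u/v](σ[d>2](S)))) ∪ σ[h>7](R)) → 6

E1 and E2 produce the same multiset:
u | h
p | 7
p | 7
p | 9
q | 5
q | 6
s | 5

yes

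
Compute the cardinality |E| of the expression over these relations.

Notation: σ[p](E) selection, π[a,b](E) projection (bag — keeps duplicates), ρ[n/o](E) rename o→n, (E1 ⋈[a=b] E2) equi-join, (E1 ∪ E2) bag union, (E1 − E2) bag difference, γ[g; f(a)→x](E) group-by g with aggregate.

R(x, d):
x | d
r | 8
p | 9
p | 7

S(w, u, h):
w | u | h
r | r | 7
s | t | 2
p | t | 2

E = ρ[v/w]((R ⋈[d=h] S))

Subexpression sizes:
  R → 3
  S → 3
  (R ⋈[d=h] S) → 1
  ρ[v/w]((R ⋈[d=h] S)) → 1

|E| = 1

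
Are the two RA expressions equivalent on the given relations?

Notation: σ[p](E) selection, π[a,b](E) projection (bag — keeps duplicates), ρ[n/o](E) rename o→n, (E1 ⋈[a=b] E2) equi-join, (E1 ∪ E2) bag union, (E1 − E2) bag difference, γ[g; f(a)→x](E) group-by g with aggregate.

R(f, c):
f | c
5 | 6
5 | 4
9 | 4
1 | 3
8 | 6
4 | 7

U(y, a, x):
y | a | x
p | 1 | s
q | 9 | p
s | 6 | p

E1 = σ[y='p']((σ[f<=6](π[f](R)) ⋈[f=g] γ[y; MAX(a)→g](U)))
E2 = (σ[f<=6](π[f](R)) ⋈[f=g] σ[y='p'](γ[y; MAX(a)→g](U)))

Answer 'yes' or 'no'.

E1 per-node cardinality:
  R → 6
  π[f](R) → 6
  σ[f<=6](π[f](R)) → 4
  U → 3
  γ[y; MAX(a)→g](U) → 3
  (σ[f<=6](π[f](R)) ⋈[f=g] γ[y; MAX(a)→g](U)) → 1
  σ[y='p']((σ[f<=6](π[f](R)) ⋈[f=g] γ[y; MAX(a)→g](U))) → 1
E2 per-node cardinality:
  R → 6
  π[f](R) → 6
  σ[f<=6](π[f](R)) → 4
  U → 3
  γ[y; MAX(a)→g](U) → 3
  σ[y='p'](γ[y; MAX(a)→g](U)) → 1
  (σ[f<=6](π[f](R)) ⋈[f=g] σ[y='p'](γ[y; MAX(a)→g](U))) → 1

E1 and E2 produce the same multiset:
f | y | g
1 | p | 1

yes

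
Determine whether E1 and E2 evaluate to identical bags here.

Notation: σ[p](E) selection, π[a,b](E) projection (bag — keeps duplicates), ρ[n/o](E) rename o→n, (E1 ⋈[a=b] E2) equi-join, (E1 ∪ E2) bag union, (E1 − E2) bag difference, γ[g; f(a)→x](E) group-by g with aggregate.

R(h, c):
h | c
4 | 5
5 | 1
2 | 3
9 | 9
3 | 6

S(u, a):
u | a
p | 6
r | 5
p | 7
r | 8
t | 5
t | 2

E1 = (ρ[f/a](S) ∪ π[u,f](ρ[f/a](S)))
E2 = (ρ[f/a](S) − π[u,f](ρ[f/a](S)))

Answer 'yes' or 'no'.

E1 stepwise |·|:
  S → 6
  ρ[f/a](S) → 6
  S → 6
  ρ[f/a](S) → 6
  π[u,f](ρ[f/a](S)) → 6
  (ρ[f/a](S) ∪ π[u,f](ρ[f/a](S))) → 12
E2 stepwise |·|:
  S → 6
  ρ[f/a](S) → 6
  S → 6
  ρ[f/a](S) → 6
  π[u,f](ρ[f/a](S)) → 6
  (ρ[f/a](S) − π[u,f](ρ[f/a](S))) → 0

E1 result:
u | f
p | 6
p | 6
p | 7
p | 7
r | 5
r | 5
r | 8
r | 8
t | 2
t | 2
t | 5
t | 5
E2 result:
u | f
(0 rows)
Witness: ('p', 6) appears 2× in E1 but 0× in E2.

no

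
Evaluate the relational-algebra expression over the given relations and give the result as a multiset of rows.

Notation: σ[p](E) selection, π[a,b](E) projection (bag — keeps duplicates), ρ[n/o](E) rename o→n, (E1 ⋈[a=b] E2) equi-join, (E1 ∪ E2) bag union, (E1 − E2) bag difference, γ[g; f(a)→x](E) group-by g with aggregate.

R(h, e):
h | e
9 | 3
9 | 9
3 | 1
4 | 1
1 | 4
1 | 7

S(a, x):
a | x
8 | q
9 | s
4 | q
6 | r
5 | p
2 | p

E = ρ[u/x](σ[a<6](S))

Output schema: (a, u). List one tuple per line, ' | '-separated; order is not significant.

Per-node cardinality:
  S → 6
  σ[a<6](S) → 3
  ρ[u/x](σ[a<6](S)) → 3

== RESULT ==
a | u
2 | p
4 | q
5 | p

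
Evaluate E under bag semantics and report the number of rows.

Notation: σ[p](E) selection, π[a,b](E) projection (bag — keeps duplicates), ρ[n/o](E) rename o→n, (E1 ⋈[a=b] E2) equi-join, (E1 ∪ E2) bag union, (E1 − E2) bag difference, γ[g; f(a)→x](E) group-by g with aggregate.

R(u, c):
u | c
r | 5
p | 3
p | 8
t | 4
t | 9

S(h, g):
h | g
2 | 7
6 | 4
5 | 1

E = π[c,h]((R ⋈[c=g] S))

Stepwise |·|:
  R → 5
  S → 3
  (R ⋈[c=g] S) → 1
  π[c,h]((R ⋈[c=g] S)) → 1

|E| = 1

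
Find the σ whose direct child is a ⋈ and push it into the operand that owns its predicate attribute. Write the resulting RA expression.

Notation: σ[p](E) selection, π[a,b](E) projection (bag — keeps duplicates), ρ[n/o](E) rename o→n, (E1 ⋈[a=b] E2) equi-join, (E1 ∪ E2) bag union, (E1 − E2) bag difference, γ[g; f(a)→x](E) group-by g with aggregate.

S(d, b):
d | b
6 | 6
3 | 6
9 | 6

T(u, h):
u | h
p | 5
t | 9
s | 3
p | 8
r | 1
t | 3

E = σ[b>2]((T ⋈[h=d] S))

σ filters on b, owned by the right side.
E' = (T ⋈[h=d] σ[b>2](S))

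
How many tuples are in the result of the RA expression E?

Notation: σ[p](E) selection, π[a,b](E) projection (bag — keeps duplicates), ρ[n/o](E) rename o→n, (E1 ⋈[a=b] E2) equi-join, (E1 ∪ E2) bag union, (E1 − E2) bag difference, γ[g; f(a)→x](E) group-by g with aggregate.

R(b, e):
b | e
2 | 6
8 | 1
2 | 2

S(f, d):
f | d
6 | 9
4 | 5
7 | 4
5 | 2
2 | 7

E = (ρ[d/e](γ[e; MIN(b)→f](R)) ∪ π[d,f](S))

Subexpression sizes:
  R → 3
  γ[e; MIN(b)→f](R) → 3
  ρ[d/e](γ[e; MIN(b)→f](R)) → 3
  S → 5
  π[d,f](S) → 5
  (ρ[d/e](γ[e; MIN(b)→f](R)) ∪ π[d,f](S)) → 8

|E| = 8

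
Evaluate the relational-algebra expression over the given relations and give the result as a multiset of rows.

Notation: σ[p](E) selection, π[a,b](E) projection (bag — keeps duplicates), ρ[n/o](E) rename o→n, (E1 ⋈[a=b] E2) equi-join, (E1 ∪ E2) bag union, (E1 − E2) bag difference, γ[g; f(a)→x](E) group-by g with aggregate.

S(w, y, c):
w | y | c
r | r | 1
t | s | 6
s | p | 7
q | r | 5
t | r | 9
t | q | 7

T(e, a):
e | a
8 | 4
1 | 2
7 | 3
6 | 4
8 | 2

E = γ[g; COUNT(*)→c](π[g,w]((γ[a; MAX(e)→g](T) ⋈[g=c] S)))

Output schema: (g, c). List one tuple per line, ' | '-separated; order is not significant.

Subexpression sizes:
  T → 5
  γ[a; MAX(e)→g](T) → 3
  S → 6
  (γ[a; MAX(e)→g](T) ⋈[g=c] S) → 2
  π[g,w]((γ[a; MAX(e)→g](T) ⋈[g=c] S)) → 2
  γ[g; COUNT(*)→c](π[g,w]((γ[a; MAX(e)→g](T) ⋈[g=c] S))) → 1

== RESULT ==
g | c
7 | 2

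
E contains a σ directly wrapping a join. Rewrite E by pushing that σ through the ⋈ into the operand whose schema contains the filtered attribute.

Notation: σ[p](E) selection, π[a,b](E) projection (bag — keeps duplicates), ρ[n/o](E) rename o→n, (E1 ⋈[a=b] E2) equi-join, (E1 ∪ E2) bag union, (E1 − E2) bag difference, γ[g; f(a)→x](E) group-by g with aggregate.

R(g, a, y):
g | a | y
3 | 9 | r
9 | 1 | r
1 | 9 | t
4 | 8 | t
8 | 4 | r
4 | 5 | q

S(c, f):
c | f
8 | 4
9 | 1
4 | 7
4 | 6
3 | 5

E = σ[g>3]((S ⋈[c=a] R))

σ filters on g, owned by the right side.
E' = (S ⋈[c=a] σ[g>3](R))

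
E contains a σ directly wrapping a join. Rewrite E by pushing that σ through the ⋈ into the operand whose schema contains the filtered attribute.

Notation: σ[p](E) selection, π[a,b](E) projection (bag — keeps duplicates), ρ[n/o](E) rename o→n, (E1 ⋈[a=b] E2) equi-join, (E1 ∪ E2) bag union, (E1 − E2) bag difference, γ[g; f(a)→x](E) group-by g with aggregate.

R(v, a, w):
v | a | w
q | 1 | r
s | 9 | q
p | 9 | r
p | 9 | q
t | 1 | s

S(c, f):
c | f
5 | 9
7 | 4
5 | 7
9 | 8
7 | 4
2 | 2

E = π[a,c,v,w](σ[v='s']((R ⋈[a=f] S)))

σ filters on v, owned by the left side.
E' = π[a,c,v,w]((σ[v='s'](R) ⋈[a=f] S))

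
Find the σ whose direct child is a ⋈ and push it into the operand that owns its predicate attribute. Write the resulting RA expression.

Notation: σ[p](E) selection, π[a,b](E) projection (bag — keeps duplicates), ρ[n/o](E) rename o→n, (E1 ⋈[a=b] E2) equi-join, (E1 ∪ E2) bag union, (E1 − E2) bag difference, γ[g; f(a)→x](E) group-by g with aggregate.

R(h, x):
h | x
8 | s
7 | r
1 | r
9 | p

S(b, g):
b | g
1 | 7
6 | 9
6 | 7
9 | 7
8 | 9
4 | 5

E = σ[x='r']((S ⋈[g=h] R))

σ filters on x, owned by the right side.
E' = (S ⋈[g=h] σ[x='r'](R))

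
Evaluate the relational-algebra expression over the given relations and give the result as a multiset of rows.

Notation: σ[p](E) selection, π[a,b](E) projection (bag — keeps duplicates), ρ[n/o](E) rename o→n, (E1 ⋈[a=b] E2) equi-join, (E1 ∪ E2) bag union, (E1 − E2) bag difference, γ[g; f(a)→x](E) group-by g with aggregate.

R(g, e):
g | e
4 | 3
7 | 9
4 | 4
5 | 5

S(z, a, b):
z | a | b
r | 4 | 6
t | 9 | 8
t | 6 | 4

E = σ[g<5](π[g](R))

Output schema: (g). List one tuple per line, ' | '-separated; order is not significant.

Row counts bottom-up:
  R → 4
  π[g](R) → 4
  σ[g<5](π[g](R)) → 2

== RESULT ==
g
4
4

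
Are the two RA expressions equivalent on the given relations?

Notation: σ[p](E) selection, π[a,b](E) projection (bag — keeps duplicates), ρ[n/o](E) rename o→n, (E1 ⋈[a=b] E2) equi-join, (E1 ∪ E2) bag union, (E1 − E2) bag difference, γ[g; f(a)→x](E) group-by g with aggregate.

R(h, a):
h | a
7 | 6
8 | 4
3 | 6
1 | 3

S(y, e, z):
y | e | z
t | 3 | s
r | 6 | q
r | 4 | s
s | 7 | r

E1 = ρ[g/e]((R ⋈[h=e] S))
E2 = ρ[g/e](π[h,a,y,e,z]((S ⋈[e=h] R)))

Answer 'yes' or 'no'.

E1 subexpression sizes:
  R → 4
  S → 4
  (R ⋈[h=e] S) → 2
  ρ[g/e]((R ⋈[h=e] S)) → 2
E2 subexpression sizes:
  S → 4
  R → 4
  (S ⋈[e=h] R) → 2
  π[h,a,y,e,z]((S ⋈[e=h] R)) → 2
  ρ[g/e](π[h,a,y,e,z]((S ⋈[e=h] R))) → 2

E1 and E2 produce the same multiset:
h | a | y | g | z
3 | 6 | t | 3 | s
7 | 6 | s | 7 | r

yes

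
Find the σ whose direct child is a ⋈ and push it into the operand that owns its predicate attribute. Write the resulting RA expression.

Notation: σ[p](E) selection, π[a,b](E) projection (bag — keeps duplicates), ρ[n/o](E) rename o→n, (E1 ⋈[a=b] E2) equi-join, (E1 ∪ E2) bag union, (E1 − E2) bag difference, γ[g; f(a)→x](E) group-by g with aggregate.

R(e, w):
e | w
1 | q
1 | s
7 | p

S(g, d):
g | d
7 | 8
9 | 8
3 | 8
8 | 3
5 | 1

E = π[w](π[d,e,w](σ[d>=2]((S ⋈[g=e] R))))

σ filters on d, owned by the left side.
E' = π[w](π[d,e,w]((σ[d>=2](S) ⋈[g=e] R)))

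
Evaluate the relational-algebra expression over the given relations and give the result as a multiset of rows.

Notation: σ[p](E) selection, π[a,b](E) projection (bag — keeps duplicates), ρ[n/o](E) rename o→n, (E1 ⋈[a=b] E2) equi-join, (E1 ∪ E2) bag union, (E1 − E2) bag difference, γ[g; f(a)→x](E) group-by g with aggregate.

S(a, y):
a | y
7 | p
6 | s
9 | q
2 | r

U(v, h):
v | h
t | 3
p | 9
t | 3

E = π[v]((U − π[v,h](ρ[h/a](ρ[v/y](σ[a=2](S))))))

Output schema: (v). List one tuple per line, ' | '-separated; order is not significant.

Subexpression sizes:
  U → 3
  S → 4
  σ[a=2](S) → 1
  ρ[v/y](σ[a=2](S)) → 1
  ρ[h/a](ρ[v/y](σ[a=2](S))) → 1
  π[v,h](ρ[h/a](ρ[v/y](σ[a=2](S)))) → 1
  (U − π[v,h](ρ[h/a](ρ[v/y](σ[a=2](S))))) → 3
  π[v]((U − π[v,h](ρ[h/a](ρ[v/y](σ[a=2](S)))))) → 3

== RESULT ==
v
p
t
t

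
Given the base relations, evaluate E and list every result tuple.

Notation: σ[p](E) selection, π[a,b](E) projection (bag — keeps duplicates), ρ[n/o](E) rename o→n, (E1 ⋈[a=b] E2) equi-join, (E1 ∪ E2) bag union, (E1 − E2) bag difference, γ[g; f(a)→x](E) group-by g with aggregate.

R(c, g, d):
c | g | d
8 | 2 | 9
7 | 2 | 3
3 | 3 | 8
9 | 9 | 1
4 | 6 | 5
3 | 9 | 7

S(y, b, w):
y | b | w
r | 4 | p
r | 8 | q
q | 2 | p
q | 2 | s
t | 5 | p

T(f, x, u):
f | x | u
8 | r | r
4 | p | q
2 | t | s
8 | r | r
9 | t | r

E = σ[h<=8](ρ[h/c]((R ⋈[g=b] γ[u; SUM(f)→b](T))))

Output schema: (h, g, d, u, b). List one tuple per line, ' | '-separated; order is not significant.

Stepwise |·|:
  R → 6
  T → 5
  γ[u; SUM(f)→b](T) → 3
  (R ⋈[g=b] γ[u; SUM(f)→b](T)) → 2
  ρ[h/c]((R ⋈[g=b] γ[u; SUM(f)→b](T))) → 2
  σ[h<=8](ρ[h/c]((R ⋈[g=b] γ[u; SUM(f)→b](T)))) → 2

== RESULT ==
h | g | d | u | b
7 | 2 | 3 | s | 2
8 | 2 | 9 | s | 2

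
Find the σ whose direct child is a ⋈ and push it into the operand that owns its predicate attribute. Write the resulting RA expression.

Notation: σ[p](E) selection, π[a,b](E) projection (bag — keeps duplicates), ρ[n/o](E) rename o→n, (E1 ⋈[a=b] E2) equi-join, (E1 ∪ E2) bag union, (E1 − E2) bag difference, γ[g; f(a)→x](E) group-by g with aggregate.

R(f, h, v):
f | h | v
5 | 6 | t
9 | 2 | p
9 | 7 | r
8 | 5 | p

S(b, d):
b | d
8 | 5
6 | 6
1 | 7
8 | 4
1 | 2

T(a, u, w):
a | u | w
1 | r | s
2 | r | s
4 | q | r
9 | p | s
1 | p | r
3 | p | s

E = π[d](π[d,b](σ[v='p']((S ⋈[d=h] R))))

σ filters on v, owned by the right side.
E' = π[d](π[d,b]((S ⋈[d=h] σ[v='p'](R))))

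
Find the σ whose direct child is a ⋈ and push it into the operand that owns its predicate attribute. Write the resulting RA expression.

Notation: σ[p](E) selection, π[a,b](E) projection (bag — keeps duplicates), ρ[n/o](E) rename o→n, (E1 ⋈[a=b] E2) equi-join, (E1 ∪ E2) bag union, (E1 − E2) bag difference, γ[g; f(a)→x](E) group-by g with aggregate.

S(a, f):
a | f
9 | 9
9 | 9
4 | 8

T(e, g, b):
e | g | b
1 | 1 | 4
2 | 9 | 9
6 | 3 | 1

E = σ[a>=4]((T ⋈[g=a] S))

σ filters on a, owned by the right side.
E' = (T ⋈[g=a] σ[a>=4](S))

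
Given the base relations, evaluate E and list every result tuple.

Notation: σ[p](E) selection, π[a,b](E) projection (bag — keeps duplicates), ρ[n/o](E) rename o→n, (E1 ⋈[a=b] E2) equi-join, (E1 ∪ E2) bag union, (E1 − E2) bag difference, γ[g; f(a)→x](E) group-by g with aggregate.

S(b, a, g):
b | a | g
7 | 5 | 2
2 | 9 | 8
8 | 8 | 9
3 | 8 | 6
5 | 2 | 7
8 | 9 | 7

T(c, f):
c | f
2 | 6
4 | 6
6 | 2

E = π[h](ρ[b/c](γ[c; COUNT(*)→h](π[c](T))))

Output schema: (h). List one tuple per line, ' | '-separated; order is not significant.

Stepwise |·|:
  T → 3
  π[c](T) → 3
  γ[c; COUNT(*)→h](π[c](T)) → 3
  ρ[b/c](γ[c; COUNT(*)→h](π[c](T))) → 3
  π[h](ρ[b/c](γ[c; COUNT(*)→h](π[c](T)))) → 3

== RESULT ==
h
1
1
1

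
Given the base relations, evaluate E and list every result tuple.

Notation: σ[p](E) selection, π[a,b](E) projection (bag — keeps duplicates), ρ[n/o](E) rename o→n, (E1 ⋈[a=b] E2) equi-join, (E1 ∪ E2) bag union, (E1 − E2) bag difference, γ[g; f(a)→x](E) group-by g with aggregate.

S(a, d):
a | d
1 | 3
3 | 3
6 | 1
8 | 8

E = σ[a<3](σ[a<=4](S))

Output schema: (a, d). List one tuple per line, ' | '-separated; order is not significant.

Subexpression sizes:
  S → 4
  σ[a<=4](S) → 2
  σ[a<3](σ[a<=4](S)) → 1

== RESULT ==
a | d
1 | 3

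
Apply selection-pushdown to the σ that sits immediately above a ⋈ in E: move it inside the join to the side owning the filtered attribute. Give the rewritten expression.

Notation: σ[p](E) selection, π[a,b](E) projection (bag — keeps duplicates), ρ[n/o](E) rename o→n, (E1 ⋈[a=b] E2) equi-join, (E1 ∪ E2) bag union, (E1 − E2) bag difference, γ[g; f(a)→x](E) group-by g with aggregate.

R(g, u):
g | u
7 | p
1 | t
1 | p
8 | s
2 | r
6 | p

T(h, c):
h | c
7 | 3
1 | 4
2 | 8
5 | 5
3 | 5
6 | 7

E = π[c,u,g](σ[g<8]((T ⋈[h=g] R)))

σ filters on g, owned by the right side.
E' = π[c,u,g]((T ⋈[h=g] σ[g<8](R)))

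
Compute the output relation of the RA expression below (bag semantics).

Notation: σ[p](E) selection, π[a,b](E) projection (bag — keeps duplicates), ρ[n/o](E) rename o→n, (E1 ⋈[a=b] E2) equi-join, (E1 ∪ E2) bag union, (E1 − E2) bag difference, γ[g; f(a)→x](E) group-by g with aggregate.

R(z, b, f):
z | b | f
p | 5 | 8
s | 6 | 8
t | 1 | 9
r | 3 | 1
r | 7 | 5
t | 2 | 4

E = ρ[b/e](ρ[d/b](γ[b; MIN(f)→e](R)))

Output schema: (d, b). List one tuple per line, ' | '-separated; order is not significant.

Subexpression sizes:
  R → 6
  γ[b; MIN(f)→e](R) → 6
  ρ[d/b](γ[b; MIN(f)→e](R)) → 6
  ρ[b/e](ρ[d/b](γ[b; MIN(f)→e](R))) → 6

== RESULT ==
d | b
1 | 9
2 | 4
3 | 1
5 | 8
6 | 8
7 | 5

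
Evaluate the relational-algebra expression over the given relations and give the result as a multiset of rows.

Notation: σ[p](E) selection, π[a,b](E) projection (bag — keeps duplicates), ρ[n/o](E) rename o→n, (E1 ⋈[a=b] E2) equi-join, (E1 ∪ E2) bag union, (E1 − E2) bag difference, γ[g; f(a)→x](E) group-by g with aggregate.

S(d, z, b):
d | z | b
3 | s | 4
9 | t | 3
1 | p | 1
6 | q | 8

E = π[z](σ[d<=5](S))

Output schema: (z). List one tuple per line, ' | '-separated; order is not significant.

Per-node cardinality:
  S → 4
  σ[d<=5](S) → 2
  π[z](σ[d<=5](S)) → 2

== RESULT ==
z
p
s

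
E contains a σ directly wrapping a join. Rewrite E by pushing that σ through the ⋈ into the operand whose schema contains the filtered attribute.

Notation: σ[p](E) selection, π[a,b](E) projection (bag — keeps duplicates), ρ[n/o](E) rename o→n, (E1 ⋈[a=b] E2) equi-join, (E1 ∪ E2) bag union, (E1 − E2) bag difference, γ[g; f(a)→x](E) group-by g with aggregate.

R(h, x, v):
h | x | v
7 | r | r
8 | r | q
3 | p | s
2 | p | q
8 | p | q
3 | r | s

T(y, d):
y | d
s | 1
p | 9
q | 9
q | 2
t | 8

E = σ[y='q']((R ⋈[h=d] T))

σ filters on y, owned by the right side.
E' = (R ⋈[h=d] σ[y='q'](T))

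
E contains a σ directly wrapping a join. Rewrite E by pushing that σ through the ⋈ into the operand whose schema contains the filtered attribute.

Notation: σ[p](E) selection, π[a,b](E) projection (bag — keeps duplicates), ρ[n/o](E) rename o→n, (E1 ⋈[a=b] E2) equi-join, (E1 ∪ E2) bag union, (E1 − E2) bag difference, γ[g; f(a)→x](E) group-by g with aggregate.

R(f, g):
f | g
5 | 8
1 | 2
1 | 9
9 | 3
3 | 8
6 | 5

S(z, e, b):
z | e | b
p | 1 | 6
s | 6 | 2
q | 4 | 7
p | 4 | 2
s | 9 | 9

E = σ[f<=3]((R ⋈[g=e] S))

σ filters on f, owned by the left side.
E' = (σ[f<=3](R) ⋈[g=e] S)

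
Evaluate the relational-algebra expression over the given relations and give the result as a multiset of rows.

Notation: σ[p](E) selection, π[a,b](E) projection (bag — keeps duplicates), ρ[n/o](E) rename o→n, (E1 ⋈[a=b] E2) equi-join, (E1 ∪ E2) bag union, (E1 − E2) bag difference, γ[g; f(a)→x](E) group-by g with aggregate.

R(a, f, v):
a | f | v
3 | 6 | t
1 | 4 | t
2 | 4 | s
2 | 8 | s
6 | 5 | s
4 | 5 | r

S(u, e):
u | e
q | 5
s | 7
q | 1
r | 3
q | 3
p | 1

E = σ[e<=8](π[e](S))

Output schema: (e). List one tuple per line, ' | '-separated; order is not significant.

Row counts bottom-up:
  S → 6
  π[e](S) → 6
  σ[e<=8](π[e](S)) → 6

== RESULT ==
e
1
1
3
3
5
7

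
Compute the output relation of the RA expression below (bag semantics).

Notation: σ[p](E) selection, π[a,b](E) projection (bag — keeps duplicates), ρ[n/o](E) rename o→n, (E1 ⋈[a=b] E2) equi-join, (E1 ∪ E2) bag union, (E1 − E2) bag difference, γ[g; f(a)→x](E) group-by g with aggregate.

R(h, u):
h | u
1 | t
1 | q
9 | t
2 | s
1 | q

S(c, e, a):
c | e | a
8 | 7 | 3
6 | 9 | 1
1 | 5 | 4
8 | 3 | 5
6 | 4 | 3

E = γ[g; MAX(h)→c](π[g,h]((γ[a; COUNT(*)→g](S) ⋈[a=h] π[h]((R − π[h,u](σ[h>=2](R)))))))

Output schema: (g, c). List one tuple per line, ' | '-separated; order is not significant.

Subexpression sizes:
  S → 5
  γ[a; COUNT(*)→g](S) → 4
  R → 5
  R → 5
  σ[h>=2](R) → 2
  π[h,u](σ[h>=2](R)) → 2
  (R − π[h,u](σ[h>=2](R))) → 3
  π[h]((R − π[h,u](σ[h>=2](R)))) → 3
  (γ[a; COUNT(*)→g](S) ⋈[a=h] π[h]((R − π[h,u](σ[h>=2](R))))) → 3
  π[g,h]((γ[a; COUNT(*)→g](S) ⋈[a=h] π[h]((R − π[h,u](σ[h>=2](R)))))) → 3
  γ[g; MAX(h)→c](π[g,h]((γ[a; COUNT(*)→g](S) ⋈[a=h] π[h]((R − π[h,u](σ[h>=2](R))))))) → 1

== RESULT ==
g | c
1 | 1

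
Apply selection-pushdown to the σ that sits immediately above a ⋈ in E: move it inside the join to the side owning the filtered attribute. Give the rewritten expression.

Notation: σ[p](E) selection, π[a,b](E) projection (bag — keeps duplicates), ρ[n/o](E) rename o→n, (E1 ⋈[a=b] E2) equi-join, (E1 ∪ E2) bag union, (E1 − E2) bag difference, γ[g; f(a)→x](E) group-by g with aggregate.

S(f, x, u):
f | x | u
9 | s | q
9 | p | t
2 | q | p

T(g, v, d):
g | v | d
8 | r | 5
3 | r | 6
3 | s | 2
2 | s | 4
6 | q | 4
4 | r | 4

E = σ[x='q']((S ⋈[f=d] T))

σ filters on x, owned by the left side.
E' = (σ[x='q'](S) ⋈[f=d] T)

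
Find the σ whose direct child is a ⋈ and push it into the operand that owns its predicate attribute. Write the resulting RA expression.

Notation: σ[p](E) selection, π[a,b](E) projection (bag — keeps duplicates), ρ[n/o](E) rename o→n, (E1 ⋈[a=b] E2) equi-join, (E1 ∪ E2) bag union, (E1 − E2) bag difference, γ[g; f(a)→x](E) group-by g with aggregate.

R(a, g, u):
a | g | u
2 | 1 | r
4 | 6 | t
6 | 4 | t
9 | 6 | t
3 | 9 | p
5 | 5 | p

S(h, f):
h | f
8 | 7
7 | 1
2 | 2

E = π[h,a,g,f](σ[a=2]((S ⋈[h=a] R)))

σ filters on a, owned by the right side.
E' = π[h,a,g,f]((S ⋈[h=a] σ[a=2](R)))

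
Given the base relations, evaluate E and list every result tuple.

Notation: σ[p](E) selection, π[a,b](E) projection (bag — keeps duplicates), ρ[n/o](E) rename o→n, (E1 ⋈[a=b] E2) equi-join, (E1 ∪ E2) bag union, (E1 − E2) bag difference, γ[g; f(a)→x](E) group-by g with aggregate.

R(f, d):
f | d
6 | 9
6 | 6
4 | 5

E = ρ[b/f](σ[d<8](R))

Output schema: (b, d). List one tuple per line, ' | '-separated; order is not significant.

Row counts bottom-up:
  R → 3
  σ[d<8](R) → 2
  ρ[b/f](σ[d<8](R)) → 2

== RESULT ==
b | d
4 | 5
6 | 6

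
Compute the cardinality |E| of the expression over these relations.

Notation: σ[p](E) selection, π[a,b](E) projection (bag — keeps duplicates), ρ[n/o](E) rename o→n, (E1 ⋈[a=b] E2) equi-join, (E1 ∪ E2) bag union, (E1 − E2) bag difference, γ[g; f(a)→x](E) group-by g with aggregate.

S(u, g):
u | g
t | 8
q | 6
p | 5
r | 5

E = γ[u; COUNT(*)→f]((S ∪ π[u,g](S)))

Row counts bottom-up:
  S → 4
  S → 4
  π[u,g](S) → 4
  (S ∪ π[u,g](S)) → 8
  γ[u; COUNT(*)→f]((S ∪ π[u,g](S))) → 4

|E| = 4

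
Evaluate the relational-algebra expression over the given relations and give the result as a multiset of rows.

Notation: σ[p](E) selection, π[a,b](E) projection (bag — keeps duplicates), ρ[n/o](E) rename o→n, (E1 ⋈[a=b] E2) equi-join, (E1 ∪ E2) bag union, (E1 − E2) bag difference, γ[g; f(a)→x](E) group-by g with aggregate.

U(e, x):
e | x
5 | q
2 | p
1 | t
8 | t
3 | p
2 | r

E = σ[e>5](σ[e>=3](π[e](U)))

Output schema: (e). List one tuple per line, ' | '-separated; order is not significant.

Per-node cardinality:
  U → 6
  π[e](U) → 6
  σ[e>=3](π[e](U)) → 3
  σ[e>5](σ[e>=3](π[e](U))) → 1

== RESULT ==
e
8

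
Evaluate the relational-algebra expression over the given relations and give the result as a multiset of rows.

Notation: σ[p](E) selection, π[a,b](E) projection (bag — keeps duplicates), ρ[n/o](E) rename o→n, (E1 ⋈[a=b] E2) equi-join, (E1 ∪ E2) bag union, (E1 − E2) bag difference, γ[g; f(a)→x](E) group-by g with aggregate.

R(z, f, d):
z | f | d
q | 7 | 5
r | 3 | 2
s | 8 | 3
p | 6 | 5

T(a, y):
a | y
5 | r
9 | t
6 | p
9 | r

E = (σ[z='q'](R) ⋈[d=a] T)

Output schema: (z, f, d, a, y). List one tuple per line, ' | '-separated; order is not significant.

Per-node cardinality:
  R → 4
  σ[z='q'](R) → 1
  T → 4
  (σ[z='q'](R) ⋈[d=a] T) → 1

== RESULT ==
z | f | d | a | y
q | 7 | 5 | 5 | r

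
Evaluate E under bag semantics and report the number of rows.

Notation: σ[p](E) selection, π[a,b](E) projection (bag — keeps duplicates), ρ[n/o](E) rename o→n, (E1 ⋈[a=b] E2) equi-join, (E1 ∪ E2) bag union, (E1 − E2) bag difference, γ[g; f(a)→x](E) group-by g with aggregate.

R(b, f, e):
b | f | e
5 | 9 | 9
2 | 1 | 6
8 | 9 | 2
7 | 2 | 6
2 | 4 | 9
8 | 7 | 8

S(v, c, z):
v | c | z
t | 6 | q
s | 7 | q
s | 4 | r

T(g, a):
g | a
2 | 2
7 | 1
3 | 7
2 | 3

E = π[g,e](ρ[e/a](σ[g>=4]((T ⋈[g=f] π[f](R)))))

Stepwise |·|:
  T → 4
  R → 6
  π[f](R) → 6
  (T ⋈[g=f] π[f](R)) → 3
  σ[g>=4]((T ⋈[g=f] π[f](R))) → 1
  ρ[e/a](σ[g>=4]((T ⋈[g=f] π[f](R)))) → 1
  π[g,e](ρ[e/a](σ[g>=4]((T ⋈[g=f] π[f](R))))) → 1

|E| = 1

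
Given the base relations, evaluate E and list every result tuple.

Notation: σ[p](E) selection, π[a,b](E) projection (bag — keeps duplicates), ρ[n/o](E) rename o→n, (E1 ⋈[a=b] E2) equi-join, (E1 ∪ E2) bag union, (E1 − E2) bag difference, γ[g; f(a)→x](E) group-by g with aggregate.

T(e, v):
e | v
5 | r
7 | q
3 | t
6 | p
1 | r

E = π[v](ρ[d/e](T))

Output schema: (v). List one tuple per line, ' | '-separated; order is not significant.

Per-node cardinality:
  T → 5
  ρ[d/e](T) → 5
  π[v](ρ[d/e](T)) → 5

== RESULT ==
v
p
q
r
r
t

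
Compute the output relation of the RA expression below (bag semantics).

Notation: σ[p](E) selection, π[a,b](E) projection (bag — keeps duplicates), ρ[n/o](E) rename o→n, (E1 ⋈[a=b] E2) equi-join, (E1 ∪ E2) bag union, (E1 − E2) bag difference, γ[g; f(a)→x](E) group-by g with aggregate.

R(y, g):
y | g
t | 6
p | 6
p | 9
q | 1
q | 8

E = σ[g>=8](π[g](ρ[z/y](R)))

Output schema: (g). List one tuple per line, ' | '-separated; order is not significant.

Per-node cardinality:
  R → 5
  ρ[z/y](R) → 5
  π[g](ρ[z/y](R)) → 5
  σ[g>=8](π[g](ρ[z/y](R))) → 2

== RESULT ==
g
8
9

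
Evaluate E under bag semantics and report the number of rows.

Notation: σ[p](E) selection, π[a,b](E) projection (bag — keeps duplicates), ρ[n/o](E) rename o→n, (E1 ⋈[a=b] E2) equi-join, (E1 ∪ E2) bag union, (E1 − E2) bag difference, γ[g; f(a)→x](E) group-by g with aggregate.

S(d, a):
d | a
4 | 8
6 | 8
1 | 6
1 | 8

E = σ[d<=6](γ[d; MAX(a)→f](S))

Stepwise |·|:
  S → 4
  γ[d; MAX(a)→f](S) → 3
  σ[d<=6](γ[d; MAX(a)→f](S)) → 3

|E| = 3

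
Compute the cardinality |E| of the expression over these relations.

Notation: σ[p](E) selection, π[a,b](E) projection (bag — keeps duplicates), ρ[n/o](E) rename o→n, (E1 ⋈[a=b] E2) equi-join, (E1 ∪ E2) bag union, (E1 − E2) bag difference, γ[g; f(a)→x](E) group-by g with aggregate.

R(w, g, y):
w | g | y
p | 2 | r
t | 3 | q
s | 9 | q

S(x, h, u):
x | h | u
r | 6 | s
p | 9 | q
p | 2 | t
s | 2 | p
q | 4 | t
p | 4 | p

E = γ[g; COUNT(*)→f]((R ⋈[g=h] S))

Row counts bottom-up:
  R → 3
  S → 6
  (R ⋈[g=h] S) → 3
  γ[g; COUNT(*)→f]((R ⋈[g=h] S)) → 2

|E| = 2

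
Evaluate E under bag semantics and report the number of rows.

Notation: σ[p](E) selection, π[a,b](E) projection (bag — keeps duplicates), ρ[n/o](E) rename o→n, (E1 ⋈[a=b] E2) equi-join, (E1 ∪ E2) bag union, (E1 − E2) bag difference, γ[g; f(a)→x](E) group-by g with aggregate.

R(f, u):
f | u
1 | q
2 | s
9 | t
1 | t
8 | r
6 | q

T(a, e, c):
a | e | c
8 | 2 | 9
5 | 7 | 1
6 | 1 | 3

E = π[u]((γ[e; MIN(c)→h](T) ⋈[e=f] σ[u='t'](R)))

Per-node cardinality:
  T → 3
  γ[e; MIN(c)→h](T) → 3
  R → 6
  σ[u='t'](R) → 2
  (γ[e; MIN(c)→h](T) ⋈[e=f] σ[u='t'](R)) → 1
  π[u]((γ[e; MIN(c)→h](T) ⋈[e=f] σ[u='t'](R))) → 1

|E| = 1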